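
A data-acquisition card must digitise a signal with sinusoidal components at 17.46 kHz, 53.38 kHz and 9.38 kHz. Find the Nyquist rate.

106.76 kHz

Highest-frequency component: 53.38 kHz.
Nyquist rate = 2 × 53.38 kHz = 106.76 kHz.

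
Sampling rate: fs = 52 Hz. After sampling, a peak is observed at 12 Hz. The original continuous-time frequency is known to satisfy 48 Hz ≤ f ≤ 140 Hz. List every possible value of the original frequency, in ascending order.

Frequencies that alias to 12 Hz are k·fs ± 12 Hz for integer k ≥ 0.
k=0: 12 Hz.
k=1: 40 Hz, 64 Hz.
k=2: 92 Hz, 116 Hz.
k=3: 144 Hz, 168 Hz.
Within [48 Hz, 140 Hz]: 64 Hz, 92 Hz, 116 Hz.

64 Hz, 92 Hz, 116 Hz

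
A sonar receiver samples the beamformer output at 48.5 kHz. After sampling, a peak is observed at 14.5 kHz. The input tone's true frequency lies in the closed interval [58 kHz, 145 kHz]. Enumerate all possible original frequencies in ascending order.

Frequencies that alias to 14.5 kHz are k·fs ± 14.5 kHz for integer k ≥ 0.
k=0: 14.5 kHz.
k=1: 34 kHz, 63 kHz.
k=2: 82.5 kHz, 111.5 kHz.
k=3: 131 kHz, 160 kHz.
k=4: 179.5 kHz, 208.5 kHz.
Within [58 kHz, 145 kHz]: 63 kHz, 82.5 kHz, 111.5 kHz, 131 kHz.

63 kHz, 82.5 kHz, 111.5 kHz, 131 kHz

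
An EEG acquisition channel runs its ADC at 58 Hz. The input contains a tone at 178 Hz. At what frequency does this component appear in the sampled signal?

4 Hz

178 Hz mod fs = 4 Hz.
4 Hz ≤ fs/2 = 29 Hz, appears at 4 Hz.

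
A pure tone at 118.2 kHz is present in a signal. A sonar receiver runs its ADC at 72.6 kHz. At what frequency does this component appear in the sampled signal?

27 kHz

118.2 kHz mod fs = 45.6 kHz.
45.6 kHz > fs/2 = 36.3 kHz, folds to fs − 45.6 kHz = 27 kHz.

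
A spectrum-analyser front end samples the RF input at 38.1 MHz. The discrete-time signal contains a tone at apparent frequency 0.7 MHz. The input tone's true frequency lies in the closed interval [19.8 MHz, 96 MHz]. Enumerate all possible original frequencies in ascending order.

Frequencies that alias to 0.7 MHz are k·fs ± 0.7 MHz for integer k ≥ 0.
k=0: 0.7 MHz.
k=1: 37.4 MHz, 38.8 MHz.
k=2: 75.5 MHz, 76.9 MHz.
k=3: 113.6 MHz, 115 MHz.
Within [19.8 MHz, 96 MHz]: 37.4 MHz, 38.8 MHz, 75.5 MHz, 76.9 MHz.

37.4 MHz, 38.8 MHz, 75.5 MHz, 76.9 MHz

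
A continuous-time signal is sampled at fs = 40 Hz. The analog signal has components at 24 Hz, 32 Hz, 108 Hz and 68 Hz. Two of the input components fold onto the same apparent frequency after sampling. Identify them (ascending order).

fs/2 = 20 Hz.
24 Hz > fs/2 = 20 Hz, folds to fs − 24 Hz = 16 Hz.
32 Hz > fs/2 = 20 Hz, folds to fs − 32 Hz = 8 Hz.
108 Hz mod fs = 28 Hz.
28 Hz > fs/2 = 20 Hz, folds to fs − 28 Hz = 12 Hz.
68 Hz mod fs = 28 Hz.
28 Hz > fs/2 = 20 Hz, folds to fs − 28 Hz = 12 Hz.
68 Hz and 108 Hz both map to 12 Hz.

68 Hz, 108 Hz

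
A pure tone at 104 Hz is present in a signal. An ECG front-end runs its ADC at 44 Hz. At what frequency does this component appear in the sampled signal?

16 Hz

104 Hz mod fs = 16 Hz.
16 Hz ≤ fs/2 = 22 Hz, appears at 16 Hz.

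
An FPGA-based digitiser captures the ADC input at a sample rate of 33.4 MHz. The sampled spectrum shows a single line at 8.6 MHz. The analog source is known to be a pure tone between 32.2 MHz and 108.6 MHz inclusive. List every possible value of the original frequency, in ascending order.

Frequencies that alias to 8.6 MHz are k·fs ± 8.6 MHz for integer k ≥ 0.
k=0: 8.6 MHz.
k=1: 24.8 MHz, 42 MHz.
k=2: 58.2 MHz, 75.4 MHz.
k=3: 91.6 MHz, 108.8 MHz.
k=4: 125 MHz, 142.2 MHz.
Within [32.2 MHz, 108.6 MHz]: 42 MHz, 58.2 MHz, 75.4 MHz, 91.6 MHz.

42 MHz, 58.2 MHz, 75.4 MHz, 91.6 MHz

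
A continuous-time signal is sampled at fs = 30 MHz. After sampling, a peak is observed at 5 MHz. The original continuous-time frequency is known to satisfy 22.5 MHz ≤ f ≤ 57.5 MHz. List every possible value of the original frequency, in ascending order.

25 MHz, 35 MHz, 55 MHz

Frequencies that alias to 5 MHz are k·fs ± 5 MHz for integer k ≥ 0.
k=0: 5 MHz.
k=1: 25 MHz, 35 MHz.
k=2: 55 MHz, 65 MHz.
k=3: 85 MHz, 95 MHz.
Within [22.5 MHz, 57.5 MHz]: 25 MHz, 35 MHz, 55 MHz.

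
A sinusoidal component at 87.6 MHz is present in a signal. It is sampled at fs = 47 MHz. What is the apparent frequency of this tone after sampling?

6.4 MHz

87.6 MHz mod fs = 40.6 MHz.
40.6 MHz > fs/2 = 23.5 MHz, folds to fs − 40.6 MHz = 6.4 MHz.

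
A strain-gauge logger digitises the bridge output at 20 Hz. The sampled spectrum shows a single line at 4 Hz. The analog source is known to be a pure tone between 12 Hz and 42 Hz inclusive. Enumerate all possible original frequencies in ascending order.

Frequencies that alias to 4 Hz are k·fs ± 4 Hz for integer k ≥ 0.
k=0: 4 Hz.
k=1: 16 Hz, 24 Hz.
k=2: 36 Hz, 44 Hz.
k=3: 56 Hz, 64 Hz.
Within [12 Hz, 42 Hz]: 16 Hz, 24 Hz, 36 Hz.

16 Hz, 24 Hz, 36 Hz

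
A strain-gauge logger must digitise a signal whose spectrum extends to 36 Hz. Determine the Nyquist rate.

72 Hz

Nyquist rate = 2 × 36 Hz = 72 Hz.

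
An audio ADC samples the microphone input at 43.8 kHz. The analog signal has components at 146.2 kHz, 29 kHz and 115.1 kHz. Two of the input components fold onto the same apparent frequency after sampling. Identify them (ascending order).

fs/2 = 21.9 kHz.
146.2 kHz mod fs = 14.8 kHz.
14.8 kHz ≤ fs/2 = 21.9 kHz, appears at 14.8 kHz.
29 kHz > fs/2 = 21.9 kHz, folds to fs − 29 kHz = 14.8 kHz.
115.1 kHz mod fs = 27.5 kHz.
27.5 kHz > fs/2 = 21.9 kHz, folds to fs − 27.5 kHz = 16.3 kHz.
29 kHz and 146.2 kHz both map to 14.8 kHz.

29 kHz, 146.2 kHz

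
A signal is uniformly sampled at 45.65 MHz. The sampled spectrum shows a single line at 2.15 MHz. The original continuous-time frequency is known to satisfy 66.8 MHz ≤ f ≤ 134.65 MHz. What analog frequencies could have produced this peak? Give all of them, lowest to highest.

Frequencies that alias to 2.15 MHz are k·fs ± 2.15 MHz for integer k ≥ 0.
k=0: 2.15 MHz.
k=1: 43.5 MHz, 47.8 MHz.
k=2: 89.15 MHz, 93.45 MHz.
k=3: 134.8 MHz, 139.1 MHz.
Within [66.8 MHz, 134.65 MHz]: 89.15 MHz, 93.45 MHz.

89.15 MHz, 93.45 MHz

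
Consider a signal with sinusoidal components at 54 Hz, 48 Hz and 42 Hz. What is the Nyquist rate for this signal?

Highest-frequency component: 54 Hz.
Nyquist rate = 2 × 54 Hz = 108 Hz.

108 Hz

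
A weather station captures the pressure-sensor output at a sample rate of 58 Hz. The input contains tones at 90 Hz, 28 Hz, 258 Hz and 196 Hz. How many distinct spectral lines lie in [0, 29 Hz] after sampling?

fs/2 = 29 Hz.
90 Hz mod fs = 32 Hz.
32 Hz > fs/2 = 29 Hz, folds to fs − 32 Hz = 26 Hz.
28 Hz ≤ fs/2 = 29 Hz, passes unchanged.
258 Hz mod fs = 26 Hz.
26 Hz ≤ fs/2 = 29 Hz, appears at 26 Hz.
196 Hz mod fs = 22 Hz.
22 Hz ≤ fs/2 = 29 Hz, appears at 22 Hz.
Distinct values: {22 Hz, 26 Hz, 28 Hz} → 3.

3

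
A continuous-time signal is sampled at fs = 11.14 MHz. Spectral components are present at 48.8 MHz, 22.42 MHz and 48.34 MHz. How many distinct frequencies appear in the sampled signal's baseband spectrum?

fs/2 = 5.57 MHz.
48.8 MHz mod fs = 4.24 MHz.
4.24 MHz ≤ fs/2 = 5.57 MHz, appears at 4.24 MHz.
22.42 MHz mod fs = 0.14 MHz.
0.14 MHz ≤ fs/2 = 5.57 MHz, appears at 0.14 MHz.
48.34 MHz mod fs = 3.78 MHz.
3.78 MHz ≤ fs/2 = 5.57 MHz, appears at 3.78 MHz.
Distinct values: {0.14 MHz, 3.78 MHz, 4.24 MHz} → 3.

3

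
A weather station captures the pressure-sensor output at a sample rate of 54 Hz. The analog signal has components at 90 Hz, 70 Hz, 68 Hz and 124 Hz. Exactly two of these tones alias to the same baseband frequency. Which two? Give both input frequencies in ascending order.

fs/2 = 27 Hz.
90 Hz mod fs = 36 Hz.
36 Hz > fs/2 = 27 Hz, folds to fs − 36 Hz = 18 Hz.
70 Hz mod fs = 16 Hz.
16 Hz ≤ fs/2 = 27 Hz, appears at 16 Hz.
68 Hz mod fs = 14 Hz.
14 Hz ≤ fs/2 = 27 Hz, appears at 14 Hz.
124 Hz mod fs = 16 Hz.
16 Hz ≤ fs/2 = 27 Hz, appears at 16 Hz.
70 Hz and 124 Hz both map to 16 Hz.

70 Hz, 124 Hz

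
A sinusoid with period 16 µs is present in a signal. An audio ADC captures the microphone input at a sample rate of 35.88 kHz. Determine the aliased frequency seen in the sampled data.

9.26 kHz

T = 16 µs → f = 1/T = 62.5 kHz.
62.5 kHz mod fs = 26.62 kHz.
26.62 kHz > fs/2 = 17.94 kHz, folds to fs − 26.62 kHz = 9.26 kHz.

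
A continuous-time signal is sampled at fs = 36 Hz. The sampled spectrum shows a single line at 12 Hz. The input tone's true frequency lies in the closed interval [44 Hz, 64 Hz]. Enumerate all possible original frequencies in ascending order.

48 Hz, 60 Hz

Frequencies that alias to 12 Hz are k·fs ± 12 Hz for integer k ≥ 0.
k=0: 12 Hz.
k=1: 24 Hz, 48 Hz.
k=2: 60 Hz, 84 Hz.
k=3: 96 Hz, 120 Hz.
Within [44 Hz, 64 Hz]: 48 Hz, 60 Hz.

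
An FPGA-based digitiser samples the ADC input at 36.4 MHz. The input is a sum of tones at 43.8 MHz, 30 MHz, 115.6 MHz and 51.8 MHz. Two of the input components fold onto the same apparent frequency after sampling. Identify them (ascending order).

30 MHz, 115.6 MHz

fs/2 = 18.2 MHz.
43.8 MHz mod fs = 7.4 MHz.
7.4 MHz ≤ fs/2 = 18.2 MHz, appears at 7.4 MHz.
30 MHz > fs/2 = 18.2 MHz, folds to fs − 30 MHz = 6.4 MHz.
115.6 MHz mod fs = 6.4 MHz.
6.4 MHz ≤ fs/2 = 18.2 MHz, appears at 6.4 MHz.
51.8 MHz mod fs = 15.4 MHz.
15.4 MHz ≤ fs/2 = 18.2 MHz, appears at 15.4 MHz.
30 MHz and 115.6 MHz both map to 6.4 MHz.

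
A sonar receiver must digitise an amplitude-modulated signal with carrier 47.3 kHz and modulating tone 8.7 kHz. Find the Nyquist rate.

112 kHz

AM sidebands sit at fc ± fm = 38.6 kHz and 56 kHz.
Highest-frequency component: 56 kHz.
Nyquist rate = 2 × 56 kHz = 112 kHz.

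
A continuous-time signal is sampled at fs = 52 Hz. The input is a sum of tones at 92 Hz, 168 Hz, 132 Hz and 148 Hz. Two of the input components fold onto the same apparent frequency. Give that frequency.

fs/2 = 26 Hz.
92 Hz mod fs = 40 Hz.
40 Hz > fs/2 = 26 Hz, folds to fs − 40 Hz = 12 Hz.
168 Hz mod fs = 12 Hz.
12 Hz ≤ fs/2 = 26 Hz, appears at 12 Hz.
132 Hz mod fs = 28 Hz.
28 Hz > fs/2 = 26 Hz, folds to fs − 28 Hz = 24 Hz.
148 Hz mod fs = 44 Hz.
44 Hz > fs/2 = 26 Hz, folds to fs − 44 Hz = 8 Hz.
92 Hz and 168 Hz both map to 12 Hz.

12 Hz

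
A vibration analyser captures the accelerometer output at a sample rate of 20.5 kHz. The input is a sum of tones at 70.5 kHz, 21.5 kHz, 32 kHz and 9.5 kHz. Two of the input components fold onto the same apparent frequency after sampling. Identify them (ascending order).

fs/2 = 10.25 kHz.
70.5 kHz mod fs = 9 kHz.
9 kHz ≤ fs/2 = 10.25 kHz, appears at 9 kHz.
21.5 kHz mod fs = 1 kHz.
1 kHz ≤ fs/2 = 10.25 kHz, appears at 1 kHz.
32 kHz mod fs = 11.5 kHz.
11.5 kHz > fs/2 = 10.25 kHz, folds to fs − 11.5 kHz = 9 kHz.
9.5 kHz ≤ fs/2 = 10.25 kHz, passes unchanged.
32 kHz and 70.5 kHz both map to 9 kHz.

32 kHz, 70.5 kHz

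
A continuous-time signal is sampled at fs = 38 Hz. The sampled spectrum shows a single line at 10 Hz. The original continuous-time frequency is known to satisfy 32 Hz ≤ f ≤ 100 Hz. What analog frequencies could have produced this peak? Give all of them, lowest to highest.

48 Hz, 66 Hz, 86 Hz

Frequencies that alias to 10 Hz are k·fs ± 10 Hz for integer k ≥ 0.
k=0: 10 Hz.
k=1: 28 Hz, 48 Hz.
k=2: 66 Hz, 86 Hz.
k=3: 104 Hz, 124 Hz.
Within [32 Hz, 100 Hz]: 48 Hz, 66 Hz, 86 Hz.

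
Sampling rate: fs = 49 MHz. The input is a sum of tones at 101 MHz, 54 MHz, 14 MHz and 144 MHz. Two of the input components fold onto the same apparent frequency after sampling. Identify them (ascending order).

101 MHz, 144 MHz

fs/2 = 24.5 MHz.
101 MHz mod fs = 3 MHz.
3 MHz ≤ fs/2 = 24.5 MHz, appears at 3 MHz.
54 MHz mod fs = 5 MHz.
5 MHz ≤ fs/2 = 24.5 MHz, appears at 5 MHz.
14 MHz ≤ fs/2 = 24.5 MHz, passes unchanged.
144 MHz mod fs = 46 MHz.
46 MHz > fs/2 = 24.5 MHz, folds to fs − 46 MHz = 3 MHz.
101 MHz and 144 MHz both map to 3 MHz.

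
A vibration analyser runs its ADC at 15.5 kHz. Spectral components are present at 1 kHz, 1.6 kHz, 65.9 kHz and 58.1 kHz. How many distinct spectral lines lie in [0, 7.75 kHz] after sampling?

fs/2 = 7.75 kHz.
1 kHz ≤ fs/2 = 7.75 kHz, passes unchanged.
1.6 kHz ≤ fs/2 = 7.75 kHz, passes unchanged.
65.9 kHz mod fs = 3.9 kHz.
3.9 kHz ≤ fs/2 = 7.75 kHz, appears at 3.9 kHz.
58.1 kHz mod fs = 11.6 kHz.
11.6 kHz > fs/2 = 7.75 kHz, folds to fs − 11.6 kHz = 3.9 kHz.
Distinct values: {1 kHz, 1.6 kHz, 3.9 kHz} → 3.

3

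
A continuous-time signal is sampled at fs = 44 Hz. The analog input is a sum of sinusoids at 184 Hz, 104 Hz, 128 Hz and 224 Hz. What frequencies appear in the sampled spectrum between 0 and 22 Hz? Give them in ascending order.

fs/2 = 22 Hz.
184 Hz mod fs = 8 Hz.
8 Hz ≤ fs/2 = 22 Hz, appears at 8 Hz.
104 Hz mod fs = 16 Hz.
16 Hz ≤ fs/2 = 22 Hz, appears at 16 Hz.
128 Hz mod fs = 40 Hz.
40 Hz > fs/2 = 22 Hz, folds to fs − 40 Hz = 4 Hz.
224 Hz mod fs = 4 Hz.
4 Hz ≤ fs/2 = 22 Hz, appears at 4 Hz.
Distinct values: {4 Hz, 8 Hz, 16 Hz}.

4 Hz, 8 Hz, 16 Hz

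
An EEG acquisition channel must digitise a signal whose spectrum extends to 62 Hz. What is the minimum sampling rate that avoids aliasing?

Nyquist rate = 2 × 62 Hz = 124 Hz.

124 Hz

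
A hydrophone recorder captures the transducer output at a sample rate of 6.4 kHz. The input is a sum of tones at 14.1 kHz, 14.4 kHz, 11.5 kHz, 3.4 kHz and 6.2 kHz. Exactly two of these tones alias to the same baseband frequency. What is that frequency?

1.3 kHz

fs/2 = 3.2 kHz.
14.1 kHz mod fs = 1.3 kHz.
1.3 kHz ≤ fs/2 = 3.2 kHz, appears at 1.3 kHz.
14.4 kHz mod fs = 1.6 kHz.
1.6 kHz ≤ fs/2 = 3.2 kHz, appears at 1.6 kHz.
11.5 kHz mod fs = 5.1 kHz.
5.1 kHz > fs/2 = 3.2 kHz, folds to fs − 5.1 kHz = 1.3 kHz.
3.4 kHz > fs/2 = 3.2 kHz, folds to fs − 3.4 kHz = 3 kHz.
6.2 kHz > fs/2 = 3.2 kHz, folds to fs − 6.2 kHz = 0.2 kHz.
11.5 kHz and 14.1 kHz both map to 1.3 kHz.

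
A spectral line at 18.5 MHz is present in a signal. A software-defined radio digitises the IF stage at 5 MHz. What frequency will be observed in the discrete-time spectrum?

18.5 MHz mod fs = 3.5 MHz.
3.5 MHz > fs/2 = 2.5 MHz, folds to fs − 3.5 MHz = 1.5 MHz.

1.5 MHz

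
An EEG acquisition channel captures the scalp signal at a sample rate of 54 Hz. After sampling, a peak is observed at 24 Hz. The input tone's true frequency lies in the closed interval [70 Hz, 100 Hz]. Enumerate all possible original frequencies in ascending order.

78 Hz, 84 Hz

Frequencies that alias to 24 Hz are k·fs ± 24 Hz for integer k ≥ 0.
k=0: 24 Hz.
k=1: 30 Hz, 78 Hz.
k=2: 84 Hz, 132 Hz.
k=3: 138 Hz, 186 Hz.
Within [70 Hz, 100 Hz]: 78 Hz, 84 Hz.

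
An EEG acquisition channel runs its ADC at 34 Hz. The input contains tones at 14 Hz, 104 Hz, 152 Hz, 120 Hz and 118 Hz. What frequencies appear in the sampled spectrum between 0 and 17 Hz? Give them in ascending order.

fs/2 = 17 Hz.
14 Hz ≤ fs/2 = 17 Hz, passes unchanged.
104 Hz mod fs = 2 Hz.
2 Hz ≤ fs/2 = 17 Hz, appears at 2 Hz.
152 Hz mod fs = 16 Hz.
16 Hz ≤ fs/2 = 17 Hz, appears at 16 Hz.
120 Hz mod fs = 18 Hz.
18 Hz > fs/2 = 17 Hz, folds to fs − 18 Hz = 16 Hz.
118 Hz mod fs = 16 Hz.
16 Hz ≤ fs/2 = 17 Hz, appears at 16 Hz.
Distinct values: {2 Hz, 14 Hz, 16 Hz}.

2 Hz, 14 Hz, 16 Hz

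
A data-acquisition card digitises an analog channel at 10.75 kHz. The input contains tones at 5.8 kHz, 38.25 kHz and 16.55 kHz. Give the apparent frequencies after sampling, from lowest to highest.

fs/2 = 5.375 kHz.
5.8 kHz > fs/2 = 5.375 kHz, folds to fs − 5.8 kHz = 4.95 kHz.
38.25 kHz mod fs = 6 kHz.
6 kHz > fs/2 = 5.375 kHz, folds to fs − 6 kHz = 4.75 kHz.
16.55 kHz mod fs = 5.8 kHz.
5.8 kHz > fs/2 = 5.375 kHz, folds to fs − 5.8 kHz = 4.95 kHz.
Distinct values: {4.75 kHz, 4.95 kHz}.

4.75 kHz, 4.95 kHz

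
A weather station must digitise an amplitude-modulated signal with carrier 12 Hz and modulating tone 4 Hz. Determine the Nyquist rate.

AM sidebands sit at fc ± fm = 8 Hz and 16 Hz.
Highest-frequency component: 16 Hz.
Nyquist rate = 2 × 16 Hz = 32 Hz.

32 Hz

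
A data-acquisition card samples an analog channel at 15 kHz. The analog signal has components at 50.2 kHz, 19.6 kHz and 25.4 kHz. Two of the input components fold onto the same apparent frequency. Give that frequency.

4.6 kHz

fs/2 = 7.5 kHz.
50.2 kHz mod fs = 5.2 kHz.
5.2 kHz ≤ fs/2 = 7.5 kHz, appears at 5.2 kHz.
19.6 kHz mod fs = 4.6 kHz.
4.6 kHz ≤ fs/2 = 7.5 kHz, appears at 4.6 kHz.
25.4 kHz mod fs = 10.4 kHz.
10.4 kHz > fs/2 = 7.5 kHz, folds to fs − 10.4 kHz = 4.6 kHz.
19.6 kHz and 25.4 kHz both map to 4.6 kHz.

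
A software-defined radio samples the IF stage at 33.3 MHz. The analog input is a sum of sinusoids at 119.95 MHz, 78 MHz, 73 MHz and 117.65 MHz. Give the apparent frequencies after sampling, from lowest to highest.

6.4 MHz, 11.4 MHz, 13.25 MHz, 15.55 MHz

fs/2 = 16.65 MHz.
119.95 MHz mod fs = 20.05 MHz.
20.05 MHz > fs/2 = 16.65 MHz, folds to fs − 20.05 MHz = 13.25 MHz.
78 MHz mod fs = 11.4 MHz.
11.4 MHz ≤ fs/2 = 16.65 MHz, appears at 11.4 MHz.
73 MHz mod fs = 6.4 MHz.
6.4 MHz ≤ fs/2 = 16.65 MHz, appears at 6.4 MHz.
117.65 MHz mod fs = 17.75 MHz.
17.75 MHz > fs/2 = 16.65 MHz, folds to fs − 17.75 MHz = 15.55 MHz.
Distinct values: {6.4 MHz, 11.4 MHz, 13.25 MHz, 15.55 MHz}.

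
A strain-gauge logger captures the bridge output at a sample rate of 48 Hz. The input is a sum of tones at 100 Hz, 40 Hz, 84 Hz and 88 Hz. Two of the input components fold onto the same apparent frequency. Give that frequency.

8 Hz

fs/2 = 24 Hz.
100 Hz mod fs = 4 Hz.
4 Hz ≤ fs/2 = 24 Hz, appears at 4 Hz.
40 Hz > fs/2 = 24 Hz, folds to fs − 40 Hz = 8 Hz.
84 Hz mod fs = 36 Hz.
36 Hz > fs/2 = 24 Hz, folds to fs − 36 Hz = 12 Hz.
88 Hz mod fs = 40 Hz.
40 Hz > fs/2 = 24 Hz, folds to fs − 40 Hz = 8 Hz.
40 Hz and 88 Hz both map to 8 Hz.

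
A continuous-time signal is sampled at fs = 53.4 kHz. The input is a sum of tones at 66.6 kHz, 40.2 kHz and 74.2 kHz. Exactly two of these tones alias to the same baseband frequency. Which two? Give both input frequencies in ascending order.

40.2 kHz, 66.6 kHz

fs/2 = 26.7 kHz.
66.6 kHz mod fs = 13.2 kHz.
13.2 kHz ≤ fs/2 = 26.7 kHz, appears at 13.2 kHz.
40.2 kHz > fs/2 = 26.7 kHz, folds to fs − 40.2 kHz = 13.2 kHz.
74.2 kHz mod fs = 20.8 kHz.
20.8 kHz ≤ fs/2 = 26.7 kHz, appears at 20.8 kHz.
40.2 kHz and 66.6 kHz both map to 13.2 kHz.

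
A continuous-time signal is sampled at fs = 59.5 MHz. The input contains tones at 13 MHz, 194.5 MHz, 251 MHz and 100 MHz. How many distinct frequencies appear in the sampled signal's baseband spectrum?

fs/2 = 29.75 MHz.
13 MHz ≤ fs/2 = 29.75 MHz, passes unchanged.
194.5 MHz mod fs = 16 MHz.
16 MHz ≤ fs/2 = 29.75 MHz, appears at 16 MHz.
251 MHz mod fs = 13 MHz.
13 MHz ≤ fs/2 = 29.75 MHz, appears at 13 MHz.
100 MHz mod fs = 40.5 MHz.
40.5 MHz > fs/2 = 29.75 MHz, folds to fs − 40.5 MHz = 19 MHz.
Distinct values: {13 MHz, 16 MHz, 19 MHz} → 3.

3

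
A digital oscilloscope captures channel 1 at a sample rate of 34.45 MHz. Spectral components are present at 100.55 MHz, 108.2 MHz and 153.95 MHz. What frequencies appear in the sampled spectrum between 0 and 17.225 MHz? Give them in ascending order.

2.8 MHz, 4.85 MHz, 16.15 MHz

fs/2 = 17.225 MHz.
100.55 MHz mod fs = 31.65 MHz.
31.65 MHz > fs/2 = 17.225 MHz, folds to fs − 31.65 MHz = 2.8 MHz.
108.2 MHz mod fs = 4.85 MHz.
4.85 MHz ≤ fs/2 = 17.225 MHz, appears at 4.85 MHz.
153.95 MHz mod fs = 16.15 MHz.
16.15 MHz ≤ fs/2 = 17.225 MHz, appears at 16.15 MHz.
Distinct values: {2.8 MHz, 4.85 MHz, 16.15 MHz}.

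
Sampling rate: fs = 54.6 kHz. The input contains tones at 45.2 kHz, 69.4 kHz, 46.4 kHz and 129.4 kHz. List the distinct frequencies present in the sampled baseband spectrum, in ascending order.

fs/2 = 27.3 kHz.
45.2 kHz > fs/2 = 27.3 kHz, folds to fs − 45.2 kHz = 9.4 kHz.
69.4 kHz mod fs = 14.8 kHz.
14.8 kHz ≤ fs/2 = 27.3 kHz, appears at 14.8 kHz.
46.4 kHz > fs/2 = 27.3 kHz, folds to fs − 46.4 kHz = 8.2 kHz.
129.4 kHz mod fs = 20.2 kHz.
20.2 kHz ≤ fs/2 = 27.3 kHz, appears at 20.2 kHz.
Distinct values: {8.2 kHz, 9.4 kHz, 14.8 kHz, 20.2 kHz}.

8.2 kHz, 9.4 kHz, 14.8 kHz, 20.2 kHz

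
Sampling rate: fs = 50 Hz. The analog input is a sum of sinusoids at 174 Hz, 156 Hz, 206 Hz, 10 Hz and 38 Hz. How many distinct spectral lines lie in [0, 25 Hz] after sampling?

fs/2 = 25 Hz.
174 Hz mod fs = 24 Hz.
24 Hz ≤ fs/2 = 25 Hz, appears at 24 Hz.
156 Hz mod fs = 6 Hz.
6 Hz ≤ fs/2 = 25 Hz, appears at 6 Hz.
206 Hz mod fs = 6 Hz.
6 Hz ≤ fs/2 = 25 Hz, appears at 6 Hz.
10 Hz ≤ fs/2 = 25 Hz, passes unchanged.
38 Hz > fs/2 = 25 Hz, folds to fs − 38 Hz = 12 Hz.
Distinct values: {6 Hz, 10 Hz, 12 Hz, 24 Hz} → 4.

4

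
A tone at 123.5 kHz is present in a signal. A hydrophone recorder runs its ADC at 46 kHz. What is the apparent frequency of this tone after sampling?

123.5 kHz mod fs = 31.5 kHz.
31.5 kHz > fs/2 = 23 kHz, folds to fs − 31.5 kHz = 14.5 kHz.

14.5 kHz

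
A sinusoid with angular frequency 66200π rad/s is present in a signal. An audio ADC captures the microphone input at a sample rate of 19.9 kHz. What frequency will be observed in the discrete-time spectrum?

ω = 66200π rad/s → f = ω/(2π) = 33100 Hz = 33.1 kHz.
33.1 kHz mod fs = 13.2 kHz.
13.2 kHz > fs/2 = 9.95 kHz, folds to fs − 13.2 kHz = 6.7 kHz.

6.7 kHz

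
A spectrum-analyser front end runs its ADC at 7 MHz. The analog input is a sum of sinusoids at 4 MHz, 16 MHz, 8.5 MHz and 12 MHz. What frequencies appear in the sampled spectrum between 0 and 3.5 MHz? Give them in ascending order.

fs/2 = 3.5 MHz.
4 MHz > fs/2 = 3.5 MHz, folds to fs − 4 MHz = 3 MHz.
16 MHz mod fs = 2 MHz.
2 MHz ≤ fs/2 = 3.5 MHz, appears at 2 MHz.
8.5 MHz mod fs = 1.5 MHz.
1.5 MHz ≤ fs/2 = 3.5 MHz, appears at 1.5 MHz.
12 MHz mod fs = 5 MHz.
5 MHz > fs/2 = 3.5 MHz, folds to fs − 5 MHz = 2 MHz.
Distinct values: {1.5 MHz, 2 MHz, 3 MHz}.

1.5 MHz, 2 MHz, 3 MHz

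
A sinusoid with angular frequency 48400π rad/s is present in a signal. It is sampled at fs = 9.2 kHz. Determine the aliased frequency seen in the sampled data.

ω = 48400π rad/s → f = ω/(2π) = 24200 Hz = 24.2 kHz.
24.2 kHz mod fs = 5.8 kHz.
5.8 kHz > fs/2 = 4.6 kHz, folds to fs − 5.8 kHz = 3.4 kHz.

3.4 kHz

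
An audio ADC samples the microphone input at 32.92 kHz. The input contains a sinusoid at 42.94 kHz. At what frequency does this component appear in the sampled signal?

42.94 kHz mod fs = 10.02 kHz.
10.02 kHz ≤ fs/2 = 16.46 kHz, appears at 10.02 kHz.

10.02 kHz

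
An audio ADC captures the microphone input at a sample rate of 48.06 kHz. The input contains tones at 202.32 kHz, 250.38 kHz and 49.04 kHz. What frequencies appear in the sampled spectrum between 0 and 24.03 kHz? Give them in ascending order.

fs/2 = 24.03 kHz.
202.32 kHz mod fs = 10.08 kHz.
10.08 kHz ≤ fs/2 = 24.03 kHz, appears at 10.08 kHz.
250.38 kHz mod fs = 10.08 kHz.
10.08 kHz ≤ fs/2 = 24.03 kHz, appears at 10.08 kHz.
49.04 kHz mod fs = 0.98 kHz.
0.98 kHz ≤ fs/2 = 24.03 kHz, appears at 0.98 kHz.
Distinct values: {0.98 kHz, 10.08 kHz}.

0.98 kHz, 10.08 kHz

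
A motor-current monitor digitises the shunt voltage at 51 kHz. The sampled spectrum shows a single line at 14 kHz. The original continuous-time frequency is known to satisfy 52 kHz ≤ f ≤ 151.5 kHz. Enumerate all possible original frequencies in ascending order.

Frequencies that alias to 14 kHz are k·fs ± 14 kHz for integer k ≥ 0.
k=0: 14 kHz.
k=1: 37 kHz, 65 kHz.
k=2: 88 kHz, 116 kHz.
k=3: 139 kHz, 167 kHz.
k=4: 190 kHz, 218 kHz.
Within [52 kHz, 151.5 kHz]: 65 kHz, 88 kHz, 116 kHz, 139 kHz.

65 kHz, 88 kHz, 116 kHz, 139 kHz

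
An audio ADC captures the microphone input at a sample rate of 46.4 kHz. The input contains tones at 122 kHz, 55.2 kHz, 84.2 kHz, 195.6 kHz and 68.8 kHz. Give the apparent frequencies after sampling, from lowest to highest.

fs/2 = 23.2 kHz.
122 kHz mod fs = 29.2 kHz.
29.2 kHz > fs/2 = 23.2 kHz, folds to fs − 29.2 kHz = 17.2 kHz.
55.2 kHz mod fs = 8.8 kHz.
8.8 kHz ≤ fs/2 = 23.2 kHz, appears at 8.8 kHz.
84.2 kHz mod fs = 37.8 kHz.
37.8 kHz > fs/2 = 23.2 kHz, folds to fs − 37.8 kHz = 8.6 kHz.
195.6 kHz mod fs = 10 kHz.
10 kHz ≤ fs/2 = 23.2 kHz, appears at 10 kHz.
68.8 kHz mod fs = 22.4 kHz.
22.4 kHz ≤ fs/2 = 23.2 kHz, appears at 22.4 kHz.
Distinct values: {8.6 kHz, 8.8 kHz, 10 kHz, 17.2 kHz, 22.4 kHz}.

8.6 kHz, 8.8 kHz, 10 kHz, 17.2 kHz, 22.4 kHz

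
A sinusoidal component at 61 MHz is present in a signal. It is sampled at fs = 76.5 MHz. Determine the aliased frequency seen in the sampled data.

61 MHz > fs/2 = 38.25 MHz, folds to fs − 61 MHz = 15.5 MHz.

15.5 MHz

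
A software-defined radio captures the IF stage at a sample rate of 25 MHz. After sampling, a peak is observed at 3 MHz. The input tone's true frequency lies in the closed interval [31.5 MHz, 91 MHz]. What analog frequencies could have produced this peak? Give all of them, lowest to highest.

Frequencies that alias to 3 MHz are k·fs ± 3 MHz for integer k ≥ 0.
k=0: 3 MHz.
k=1: 22 MHz, 28 MHz.
k=2: 47 MHz, 53 MHz.
k=3: 72 MHz, 78 MHz.
k=4: 97 MHz, 103 MHz.
Within [31.5 MHz, 91 MHz]: 47 MHz, 53 MHz, 72 MHz, 78 MHz.

47 MHz, 53 MHz, 72 MHz, 78 MHz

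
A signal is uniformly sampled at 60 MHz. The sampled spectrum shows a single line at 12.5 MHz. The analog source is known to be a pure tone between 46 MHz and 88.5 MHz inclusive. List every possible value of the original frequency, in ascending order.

47.5 MHz, 72.5 MHz

Frequencies that alias to 12.5 MHz are k·fs ± 12.5 MHz for integer k ≥ 0.
k=0: 12.5 MHz.
k=1: 47.5 MHz, 72.5 MHz.
k=2: 107.5 MHz, 132.5 MHz.
Within [46 MHz, 88.5 MHz]: 47.5 MHz, 72.5 MHz.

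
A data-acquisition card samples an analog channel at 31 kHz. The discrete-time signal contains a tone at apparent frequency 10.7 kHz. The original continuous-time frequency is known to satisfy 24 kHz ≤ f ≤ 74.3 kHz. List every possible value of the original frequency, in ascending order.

Frequencies that alias to 10.7 kHz are k·fs ± 10.7 kHz for integer k ≥ 0.
k=0: 10.7 kHz.
k=1: 20.3 kHz, 41.7 kHz.
k=2: 51.3 kHz, 72.7 kHz.
k=3: 82.3 kHz, 103.7 kHz.
Within [24 kHz, 74.3 kHz]: 41.7 kHz, 51.3 kHz, 72.7 kHz.

41.7 kHz, 51.3 kHz, 72.7 kHz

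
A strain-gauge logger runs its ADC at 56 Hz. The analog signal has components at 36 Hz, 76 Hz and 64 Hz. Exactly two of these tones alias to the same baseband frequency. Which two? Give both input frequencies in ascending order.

36 Hz, 76 Hz

fs/2 = 28 Hz.
36 Hz > fs/2 = 28 Hz, folds to fs − 36 Hz = 20 Hz.
76 Hz mod fs = 20 Hz.
20 Hz ≤ fs/2 = 28 Hz, appears at 20 Hz.
64 Hz mod fs = 8 Hz.
8 Hz ≤ fs/2 = 28 Hz, appears at 8 Hz.
36 Hz and 76 Hz both map to 20 Hz.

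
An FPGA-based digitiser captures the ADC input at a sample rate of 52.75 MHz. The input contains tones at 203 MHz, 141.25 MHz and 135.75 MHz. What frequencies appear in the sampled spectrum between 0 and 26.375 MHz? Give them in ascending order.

fs/2 = 26.375 MHz.
203 MHz mod fs = 44.75 MHz.
44.75 MHz > fs/2 = 26.375 MHz, folds to fs − 44.75 MHz = 8 MHz.
141.25 MHz mod fs = 35.75 MHz.
35.75 MHz > fs/2 = 26.375 MHz, folds to fs − 35.75 MHz = 17 MHz.
135.75 MHz mod fs = 30.25 MHz.
30.25 MHz > fs/2 = 26.375 MHz, folds to fs − 30.25 MHz = 22.5 MHz.
Distinct values: {8 MHz, 17 MHz, 22.5 MHz}.

8 MHz, 17 MHz, 22.5 MHz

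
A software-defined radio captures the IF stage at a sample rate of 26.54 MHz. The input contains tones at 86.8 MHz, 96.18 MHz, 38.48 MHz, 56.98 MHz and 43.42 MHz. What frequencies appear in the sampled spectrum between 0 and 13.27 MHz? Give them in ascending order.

3.9 MHz, 7.18 MHz, 9.66 MHz, 9.98 MHz, 11.94 MHz

fs/2 = 13.27 MHz.
86.8 MHz mod fs = 7.18 MHz.
7.18 MHz ≤ fs/2 = 13.27 MHz, appears at 7.18 MHz.
96.18 MHz mod fs = 16.56 MHz.
16.56 MHz > fs/2 = 13.27 MHz, folds to fs − 16.56 MHz = 9.98 MHz.
38.48 MHz mod fs = 11.94 MHz.
11.94 MHz ≤ fs/2 = 13.27 MHz, appears at 11.94 MHz.
56.98 MHz mod fs = 3.9 MHz.
3.9 MHz ≤ fs/2 = 13.27 MHz, appears at 3.9 MHz.
43.42 MHz mod fs = 16.88 MHz.
16.88 MHz > fs/2 = 13.27 MHz, folds to fs − 16.88 MHz = 9.66 MHz.
Distinct values: {3.9 MHz, 7.18 MHz, 9.66 MHz, 9.98 MHz, 11.94 MHz}.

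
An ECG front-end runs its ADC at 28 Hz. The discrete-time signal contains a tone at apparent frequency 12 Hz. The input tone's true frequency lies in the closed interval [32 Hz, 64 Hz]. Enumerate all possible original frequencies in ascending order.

Frequencies that alias to 12 Hz are k·fs ± 12 Hz for integer k ≥ 0.
k=0: 12 Hz.
k=1: 16 Hz, 40 Hz.
k=2: 44 Hz, 68 Hz.
k=3: 72 Hz, 96 Hz.
Within [32 Hz, 64 Hz]: 40 Hz, 44 Hz.

40 Hz, 44 Hz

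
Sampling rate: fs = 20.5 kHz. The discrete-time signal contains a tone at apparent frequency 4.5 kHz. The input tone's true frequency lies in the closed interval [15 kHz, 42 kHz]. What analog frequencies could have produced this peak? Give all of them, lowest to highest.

Frequencies that alias to 4.5 kHz are k·fs ± 4.5 kHz for integer k ≥ 0.
k=0: 4.5 kHz.
k=1: 16 kHz, 25 kHz.
k=2: 36.5 kHz, 45.5 kHz.
k=3: 57 kHz, 66 kHz.
Within [15 kHz, 42 kHz]: 16 kHz, 25 kHz, 36.5 kHz.

16 kHz, 25 kHz, 36.5 kHz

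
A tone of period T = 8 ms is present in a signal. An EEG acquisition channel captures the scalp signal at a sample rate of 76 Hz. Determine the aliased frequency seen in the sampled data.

T = 8 ms → f = 1/T = 125 Hz.
125 Hz mod fs = 49 Hz.
49 Hz > fs/2 = 38 Hz, folds to fs − 49 Hz = 27 Hz.

27 Hz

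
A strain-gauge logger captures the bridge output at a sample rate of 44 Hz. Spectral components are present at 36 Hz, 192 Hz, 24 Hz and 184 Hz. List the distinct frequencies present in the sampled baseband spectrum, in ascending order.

fs/2 = 22 Hz.
36 Hz > fs/2 = 22 Hz, folds to fs − 36 Hz = 8 Hz.
192 Hz mod fs = 16 Hz.
16 Hz ≤ fs/2 = 22 Hz, appears at 16 Hz.
24 Hz > fs/2 = 22 Hz, folds to fs − 24 Hz = 20 Hz.
184 Hz mod fs = 8 Hz.
8 Hz ≤ fs/2 = 22 Hz, appears at 8 Hz.
Distinct values: {8 Hz, 16 Hz, 20 Hz}.

8 Hz, 16 Hz, 20 Hz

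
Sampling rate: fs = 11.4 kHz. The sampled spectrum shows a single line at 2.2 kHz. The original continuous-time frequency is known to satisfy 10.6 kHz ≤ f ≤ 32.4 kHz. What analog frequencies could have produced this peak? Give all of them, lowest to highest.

13.6 kHz, 20.6 kHz, 25 kHz, 32 kHz

Frequencies that alias to 2.2 kHz are k·fs ± 2.2 kHz for integer k ≥ 0.
k=0: 2.2 kHz.
k=1: 9.2 kHz, 13.6 kHz.
k=2: 20.6 kHz, 25 kHz.
k=3: 32 kHz, 36.4 kHz.
k=4: 43.4 kHz, 47.8 kHz.
Within [10.6 kHz, 32.4 kHz]: 13.6 kHz, 20.6 kHz, 25 kHz, 32 kHz.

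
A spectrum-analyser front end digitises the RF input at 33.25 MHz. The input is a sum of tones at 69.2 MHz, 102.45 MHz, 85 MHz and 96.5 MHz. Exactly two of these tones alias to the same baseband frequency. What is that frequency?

fs/2 = 16.625 MHz.
69.2 MHz mod fs = 2.7 MHz.
2.7 MHz ≤ fs/2 = 16.625 MHz, appears at 2.7 MHz.
102.45 MHz mod fs = 2.7 MHz.
2.7 MHz ≤ fs/2 = 16.625 MHz, appears at 2.7 MHz.
85 MHz mod fs = 18.5 MHz.
18.5 MHz > fs/2 = 16.625 MHz, folds to fs − 18.5 MHz = 14.75 MHz.
96.5 MHz mod fs = 30 MHz.
30 MHz > fs/2 = 16.625 MHz, folds to fs − 30 MHz = 3.25 MHz.
69.2 MHz and 102.45 MHz both map to 2.7 MHz.

2.7 MHz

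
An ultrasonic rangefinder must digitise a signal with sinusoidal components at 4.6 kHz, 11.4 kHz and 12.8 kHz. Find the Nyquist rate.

25.6 kHz

Highest-frequency component: 12.8 kHz.
Nyquist rate = 2 × 12.8 kHz = 25.6 kHz.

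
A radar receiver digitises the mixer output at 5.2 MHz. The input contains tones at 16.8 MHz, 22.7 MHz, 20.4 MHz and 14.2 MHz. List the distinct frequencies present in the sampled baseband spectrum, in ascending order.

0.4 MHz, 1.2 MHz, 1.4 MHz, 1.9 MHz

fs/2 = 2.6 MHz.
16.8 MHz mod fs = 1.2 MHz.
1.2 MHz ≤ fs/2 = 2.6 MHz, appears at 1.2 MHz.
22.7 MHz mod fs = 1.9 MHz.
1.9 MHz ≤ fs/2 = 2.6 MHz, appears at 1.9 MHz.
20.4 MHz mod fs = 4.8 MHz.
4.8 MHz > fs/2 = 2.6 MHz, folds to fs − 4.8 MHz = 0.4 MHz.
14.2 MHz mod fs = 3.8 MHz.
3.8 MHz > fs/2 = 2.6 MHz, folds to fs − 3.8 MHz = 1.4 MHz.
Distinct values: {0.4 MHz, 1.2 MHz, 1.4 MHz, 1.9 MHz}.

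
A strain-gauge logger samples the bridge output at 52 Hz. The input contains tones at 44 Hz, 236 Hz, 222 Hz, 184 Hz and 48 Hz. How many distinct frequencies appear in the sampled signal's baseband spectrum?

fs/2 = 26 Hz.
44 Hz > fs/2 = 26 Hz, folds to fs − 44 Hz = 8 Hz.
236 Hz mod fs = 28 Hz.
28 Hz > fs/2 = 26 Hz, folds to fs − 28 Hz = 24 Hz.
222 Hz mod fs = 14 Hz.
14 Hz ≤ fs/2 = 26 Hz, appears at 14 Hz.
184 Hz mod fs = 28 Hz.
28 Hz > fs/2 = 26 Hz, folds to fs − 28 Hz = 24 Hz.
48 Hz > fs/2 = 26 Hz, folds to fs − 48 Hz = 4 Hz.
Distinct values: {4 Hz, 8 Hz, 14 Hz, 24 Hz} → 4.

4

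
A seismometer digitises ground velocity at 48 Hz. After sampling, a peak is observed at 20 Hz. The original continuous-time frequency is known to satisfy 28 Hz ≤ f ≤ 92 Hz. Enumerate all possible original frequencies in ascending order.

Frequencies that alias to 20 Hz are k·fs ± 20 Hz for integer k ≥ 0.
k=0: 20 Hz.
k=1: 28 Hz, 68 Hz.
k=2: 76 Hz, 116 Hz.
k=3: 124 Hz, 164 Hz.
Within [28 Hz, 92 Hz]: 28 Hz, 68 Hz, 76 Hz.

28 Hz, 68 Hz, 76 Hz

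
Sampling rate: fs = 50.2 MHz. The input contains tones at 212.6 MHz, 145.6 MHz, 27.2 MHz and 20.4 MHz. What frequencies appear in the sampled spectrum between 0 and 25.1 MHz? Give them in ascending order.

fs/2 = 25.1 MHz.
212.6 MHz mod fs = 11.8 MHz.
11.8 MHz ≤ fs/2 = 25.1 MHz, appears at 11.8 MHz.
145.6 MHz mod fs = 45.2 MHz.
45.2 MHz > fs/2 = 25.1 MHz, folds to fs − 45.2 MHz = 5 MHz.
27.2 MHz > fs/2 = 25.1 MHz, folds to fs − 27.2 MHz = 23 MHz.
20.4 MHz ≤ fs/2 = 25.1 MHz, passes unchanged.
Distinct values: {5 MHz, 11.8 MHz, 20.4 MHz, 23 MHz}.

5 MHz, 11.8 MHz, 20.4 MHz, 23 MHz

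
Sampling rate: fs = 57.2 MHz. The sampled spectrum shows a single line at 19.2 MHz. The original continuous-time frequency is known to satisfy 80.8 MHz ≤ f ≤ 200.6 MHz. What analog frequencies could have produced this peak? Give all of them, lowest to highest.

Frequencies that alias to 19.2 MHz are k·fs ± 19.2 MHz for integer k ≥ 0.
k=0: 19.2 MHz.
k=1: 38 MHz, 76.4 MHz.
k=2: 95.2 MHz, 133.6 MHz.
k=3: 152.4 MHz, 190.8 MHz.
k=4: 209.6 MHz, 248 MHz.
Within [80.8 MHz, 200.6 MHz]: 95.2 MHz, 133.6 MHz, 152.4 MHz, 190.8 MHz.

95.2 MHz, 133.6 MHz, 152.4 MHz, 190.8 MHz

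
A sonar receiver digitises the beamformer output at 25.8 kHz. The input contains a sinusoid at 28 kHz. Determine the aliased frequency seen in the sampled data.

2.2 kHz

28 kHz mod fs = 2.2 kHz.
2.2 kHz ≤ fs/2 = 12.9 kHz, appears at 2.2 kHz.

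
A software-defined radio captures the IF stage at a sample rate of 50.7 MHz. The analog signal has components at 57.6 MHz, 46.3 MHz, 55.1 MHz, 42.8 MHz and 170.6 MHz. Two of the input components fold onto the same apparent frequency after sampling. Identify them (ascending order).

fs/2 = 25.35 MHz.
57.6 MHz mod fs = 6.9 MHz.
6.9 MHz ≤ fs/2 = 25.35 MHz, appears at 6.9 MHz.
46.3 MHz > fs/2 = 25.35 MHz, folds to fs − 46.3 MHz = 4.4 MHz.
55.1 MHz mod fs = 4.4 MHz.
4.4 MHz ≤ fs/2 = 25.35 MHz, appears at 4.4 MHz.
42.8 MHz > fs/2 = 25.35 MHz, folds to fs − 42.8 MHz = 7.9 MHz.
170.6 MHz mod fs = 18.5 MHz.
18.5 MHz ≤ fs/2 = 25.35 MHz, appears at 18.5 MHz.
46.3 MHz and 55.1 MHz both map to 4.4 MHz.

46.3 MHz, 55.1 MHz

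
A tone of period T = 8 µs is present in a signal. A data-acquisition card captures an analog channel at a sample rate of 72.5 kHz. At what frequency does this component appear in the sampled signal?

T = 8 µs → f = 1/T = 125 kHz.
125 kHz mod fs = 52.5 kHz.
52.5 kHz > fs/2 = 36.25 kHz, folds to fs − 52.5 kHz = 20 kHz.

20 kHz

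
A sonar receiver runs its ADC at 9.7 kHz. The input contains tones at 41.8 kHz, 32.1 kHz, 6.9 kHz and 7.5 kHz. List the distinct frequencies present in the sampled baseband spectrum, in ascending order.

2.2 kHz, 2.8 kHz, 3 kHz

fs/2 = 4.85 kHz.
41.8 kHz mod fs = 3 kHz.
3 kHz ≤ fs/2 = 4.85 kHz, appears at 3 kHz.
32.1 kHz mod fs = 3 kHz.
3 kHz ≤ fs/2 = 4.85 kHz, appears at 3 kHz.
6.9 kHz > fs/2 = 4.85 kHz, folds to fs − 6.9 kHz = 2.8 kHz.
7.5 kHz > fs/2 = 4.85 kHz, folds to fs − 7.5 kHz = 2.2 kHz.
Distinct values: {2.2 kHz, 2.8 kHz, 3 kHz}.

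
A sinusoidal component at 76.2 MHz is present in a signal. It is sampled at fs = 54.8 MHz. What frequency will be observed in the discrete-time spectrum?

76.2 MHz mod fs = 21.4 MHz.
21.4 MHz ≤ fs/2 = 27.4 MHz, appears at 21.4 MHz.

21.4 MHz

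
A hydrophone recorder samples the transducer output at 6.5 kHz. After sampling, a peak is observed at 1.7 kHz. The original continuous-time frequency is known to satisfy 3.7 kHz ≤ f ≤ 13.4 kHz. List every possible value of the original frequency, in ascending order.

4.8 kHz, 8.2 kHz, 11.3 kHz

Frequencies that alias to 1.7 kHz are k·fs ± 1.7 kHz for integer k ≥ 0.
k=0: 1.7 kHz.
k=1: 4.8 kHz, 8.2 kHz.
k=2: 11.3 kHz, 14.7 kHz.
k=3: 17.8 kHz, 21.2 kHz.
Within [3.7 kHz, 13.4 kHz]: 4.8 kHz, 8.2 kHz, 11.3 kHz.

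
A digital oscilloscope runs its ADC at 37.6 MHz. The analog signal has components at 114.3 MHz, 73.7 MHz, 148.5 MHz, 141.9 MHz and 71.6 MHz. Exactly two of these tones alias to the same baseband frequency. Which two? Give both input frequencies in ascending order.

fs/2 = 18.8 MHz.
114.3 MHz mod fs = 1.5 MHz.
1.5 MHz ≤ fs/2 = 18.8 MHz, appears at 1.5 MHz.
73.7 MHz mod fs = 36.1 MHz.
36.1 MHz > fs/2 = 18.8 MHz, folds to fs − 36.1 MHz = 1.5 MHz.
148.5 MHz mod fs = 35.7 MHz.
35.7 MHz > fs/2 = 18.8 MHz, folds to fs − 35.7 MHz = 1.9 MHz.
141.9 MHz mod fs = 29.1 MHz.
29.1 MHz > fs/2 = 18.8 MHz, folds to fs − 29.1 MHz = 8.5 MHz.
71.6 MHz mod fs = 34 MHz.
34 MHz > fs/2 = 18.8 MHz, folds to fs − 34 MHz = 3.6 MHz.
73.7 MHz and 114.3 MHz both map to 1.5 MHz.

73.7 MHz, 114.3 MHz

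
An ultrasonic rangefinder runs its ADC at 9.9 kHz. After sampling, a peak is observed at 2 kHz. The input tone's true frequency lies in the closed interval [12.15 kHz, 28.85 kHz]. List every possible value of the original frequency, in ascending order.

17.8 kHz, 21.8 kHz, 27.7 kHz

Frequencies that alias to 2 kHz are k·fs ± 2 kHz for integer k ≥ 0.
k=0: 2 kHz.
k=1: 7.9 kHz, 11.9 kHz.
k=2: 17.8 kHz, 21.8 kHz.
k=3: 27.7 kHz, 31.7 kHz.
k=4: 37.6 kHz, 41.6 kHz.
Within [12.15 kHz, 28.85 kHz]: 17.8 kHz, 21.8 kHz, 27.7 kHz.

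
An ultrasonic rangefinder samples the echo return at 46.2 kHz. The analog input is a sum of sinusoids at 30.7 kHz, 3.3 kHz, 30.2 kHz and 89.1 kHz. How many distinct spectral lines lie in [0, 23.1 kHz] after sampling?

3

fs/2 = 23.1 kHz.
30.7 kHz > fs/2 = 23.1 kHz, folds to fs − 30.7 kHz = 15.5 kHz.
3.3 kHz ≤ fs/2 = 23.1 kHz, passes unchanged.
30.2 kHz > fs/2 = 23.1 kHz, folds to fs − 30.2 kHz = 16 kHz.
89.1 kHz mod fs = 42.9 kHz.
42.9 kHz > fs/2 = 23.1 kHz, folds to fs − 42.9 kHz = 3.3 kHz.
Distinct values: {3.3 kHz, 15.5 kHz, 16 kHz} → 3.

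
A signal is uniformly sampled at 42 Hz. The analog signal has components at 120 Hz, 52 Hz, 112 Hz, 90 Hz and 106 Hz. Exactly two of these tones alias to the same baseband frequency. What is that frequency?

6 Hz

fs/2 = 21 Hz.
120 Hz mod fs = 36 Hz.
36 Hz > fs/2 = 21 Hz, folds to fs − 36 Hz = 6 Hz.
52 Hz mod fs = 10 Hz.
10 Hz ≤ fs/2 = 21 Hz, appears at 10 Hz.
112 Hz mod fs = 28 Hz.
28 Hz > fs/2 = 21 Hz, folds to fs − 28 Hz = 14 Hz.
90 Hz mod fs = 6 Hz.
6 Hz ≤ fs/2 = 21 Hz, appears at 6 Hz.
106 Hz mod fs = 22 Hz.
22 Hz > fs/2 = 21 Hz, folds to fs − 22 Hz = 20 Hz.
90 Hz and 120 Hz both map to 6 Hz.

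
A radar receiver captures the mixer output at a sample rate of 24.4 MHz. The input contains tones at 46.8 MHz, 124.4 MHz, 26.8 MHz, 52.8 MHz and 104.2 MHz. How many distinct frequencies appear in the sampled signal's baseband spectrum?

4

fs/2 = 12.2 MHz.
46.8 MHz mod fs = 22.4 MHz.
22.4 MHz > fs/2 = 12.2 MHz, folds to fs − 22.4 MHz = 2 MHz.
124.4 MHz mod fs = 2.4 MHz.
2.4 MHz ≤ fs/2 = 12.2 MHz, appears at 2.4 MHz.
26.8 MHz mod fs = 2.4 MHz.
2.4 MHz ≤ fs/2 = 12.2 MHz, appears at 2.4 MHz.
52.8 MHz mod fs = 4 MHz.
4 MHz ≤ fs/2 = 12.2 MHz, appears at 4 MHz.
104.2 MHz mod fs = 6.6 MHz.
6.6 MHz ≤ fs/2 = 12.2 MHz, appears at 6.6 MHz.
Distinct values: {2 MHz, 2.4 MHz, 4 MHz, 6.6 MHz} → 4.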